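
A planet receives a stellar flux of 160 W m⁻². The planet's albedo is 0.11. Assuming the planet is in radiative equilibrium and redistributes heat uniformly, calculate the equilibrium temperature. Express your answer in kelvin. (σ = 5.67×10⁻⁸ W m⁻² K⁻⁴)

Energy balance: absorbed = emitted ⇒ πR²·S(1−A) = 4πR²·σT_eq⁴, so T_eq⁴ = S(1−A)/(4σ).
T_eq = [160 × 0.89 / (4 × 5.67×10⁻⁸)]^(1/4) = (6.28×10⁸)^(1/4) = 158 K.

T_eq ≈ 158 K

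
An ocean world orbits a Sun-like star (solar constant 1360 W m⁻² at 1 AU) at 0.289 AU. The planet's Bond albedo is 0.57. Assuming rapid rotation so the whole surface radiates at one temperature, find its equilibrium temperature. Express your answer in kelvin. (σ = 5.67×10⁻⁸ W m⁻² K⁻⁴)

T_eq ≈ 419 K

Flux at 0.289 AU: S = 1360/0.289² = 1.63×10⁴ W m⁻².
Energy balance: absorbed = emitted ⇒ πR²·S(1−A) = 4πR²·σT_eq⁴, so T_eq⁴ = S(1−A)/(4σ).
T_eq = [1.63×10⁴ × 0.43 / (4 × 5.67×10⁻⁸)]^(1/4) = (3.09×10¹⁰)^(1/4) = 419 K.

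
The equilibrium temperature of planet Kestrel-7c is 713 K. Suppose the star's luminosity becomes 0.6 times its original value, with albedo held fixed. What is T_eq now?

T_eq ∝ L^(1/4) · d^(−1/2).
T′ = 713 × 0.6^(1/4) = 628 K.

T_eq ≈ 628 K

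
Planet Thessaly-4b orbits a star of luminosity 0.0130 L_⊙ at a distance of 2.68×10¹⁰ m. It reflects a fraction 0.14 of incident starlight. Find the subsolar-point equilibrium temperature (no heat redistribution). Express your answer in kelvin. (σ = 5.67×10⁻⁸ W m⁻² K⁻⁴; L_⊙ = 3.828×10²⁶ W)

T_ss ≈ 302 K

L = 0.0130 × 3.828×10²⁶ = 4.98×10²⁴ W.
Flux: S = L/(4πd²) = 4.98×10²⁴/(4π×(2.68×10¹⁰)²) = 551 W m⁻².
At the subsolar point the surface absorbs S(1−A) and emits σT⁴ per unit area — no factor of 4, since only the local patch is in balance.
T = [551 × 0.86 / 5.67×10⁻⁸]^(1/4) = (8.36×10⁹)^(1/4) = 302 K.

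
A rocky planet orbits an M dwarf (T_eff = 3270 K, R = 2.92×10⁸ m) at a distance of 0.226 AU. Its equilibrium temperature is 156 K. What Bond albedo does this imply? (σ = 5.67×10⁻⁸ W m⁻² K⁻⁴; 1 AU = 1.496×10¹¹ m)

A ≈ 0.72

d = 0.226 AU = 3.38×10¹⁰ m.
L = 4πR_⋆²σT_⋆⁴ = 4π(2.92×10⁸)² × 5.67×10⁻⁸ × (3270)⁴ = 6.95×10²⁴ W.
S = L/(4πd²) = 484 W m⁻².
From T_eq⁴ = S(1−A)/(4σ): 1−A = 4σT_eq⁴/S.
1−A = 4 × 5.67×10⁻⁸ × (156)⁴ / 484 = 0.278.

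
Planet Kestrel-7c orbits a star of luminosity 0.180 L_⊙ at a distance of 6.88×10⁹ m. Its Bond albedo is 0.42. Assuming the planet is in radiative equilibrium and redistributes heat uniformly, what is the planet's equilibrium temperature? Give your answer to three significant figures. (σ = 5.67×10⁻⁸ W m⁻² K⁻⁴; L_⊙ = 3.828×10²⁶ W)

L = 0.180 × 3.828×10²⁶ = 6.89×10²⁵ W.
Flux: S = L/(4πd²) = 6.89×10²⁵/(4π×(6.88×10⁹)²) = 1.16×10⁵ W m⁻².
Energy balance: absorbed = emitted ⇒ πR²·S(1−A) = 4πR²·σT_eq⁴, so T_eq⁴ = S(1−A)/(4σ).
T_eq = [1.16×10⁵ × 0.58 / (4 × 5.67×10⁻⁸)]^(1/4) = (2.96×10¹¹)^(1/4) = 738 K.

T_eq ≈ 738 K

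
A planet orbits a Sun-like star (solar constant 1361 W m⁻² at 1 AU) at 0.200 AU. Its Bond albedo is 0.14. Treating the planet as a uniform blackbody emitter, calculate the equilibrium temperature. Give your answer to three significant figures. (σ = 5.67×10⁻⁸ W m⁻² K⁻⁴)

T_eq ≈ 599 K

Flux at 0.200 AU: S = 1361/0.200² = 3.40×10⁴ W m⁻².
Energy balance: absorbed = emitted ⇒ πR²·S(1−A) = 4πR²·σT_eq⁴, so T_eq⁴ = S(1−A)/(4σ).
T_eq = [3.40×10⁴ × 0.86 / (4 × 5.67×10⁻⁸)]^(1/4) = (1.29×10¹¹)^(1/4) = 599 K.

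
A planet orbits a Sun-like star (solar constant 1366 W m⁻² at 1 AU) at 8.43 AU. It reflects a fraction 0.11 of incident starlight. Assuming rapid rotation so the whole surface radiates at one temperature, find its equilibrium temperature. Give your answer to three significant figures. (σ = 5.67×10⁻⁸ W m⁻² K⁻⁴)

T_eq ≈ 93.2 K

Flux at 8.43 AU: S = 1366/8.43² = 19.2 W m⁻².
Energy balance: absorbed = emitted ⇒ πR²·S(1−A) = 4πR²·σT_eq⁴, so T_eq⁴ = S(1−A)/(4σ).
T_eq = [19.2 × 0.89 / (4 × 5.67×10⁻⁸)]^(1/4) = (7.54×10⁷)^(1/4) = 93.2 K.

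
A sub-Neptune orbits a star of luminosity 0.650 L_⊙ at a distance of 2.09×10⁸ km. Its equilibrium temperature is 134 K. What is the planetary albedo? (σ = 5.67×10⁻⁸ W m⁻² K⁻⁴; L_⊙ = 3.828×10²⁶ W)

A ≈ 0.84

d = 2.09×10⁸ km = 2.09×10¹¹ m.
L = 0.650 × 3.828×10²⁶ = 2.49×10²⁶ W.
Flux: S = L/(4πd²) = 2.49×10²⁶/(4π×(2.09×10¹¹)²) = 453 W m⁻².
From T_eq⁴ = S(1−A)/(4σ): 1−A = 4σT_eq⁴/S.
1−A = 4 × 5.67×10⁻⁸ × (134)⁴ / 453 = 0.161.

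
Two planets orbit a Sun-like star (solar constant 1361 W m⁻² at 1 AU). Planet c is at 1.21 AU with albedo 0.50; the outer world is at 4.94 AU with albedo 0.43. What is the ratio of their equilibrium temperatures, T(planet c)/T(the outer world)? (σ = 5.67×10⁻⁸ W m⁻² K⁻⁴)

T_eq = [S₀(1−A)/(4σd²)]^(1/4), so T ∝ (1−A)^(1/4) / √d.
T₁ = [1361×0.50/(4×5.67×10⁻⁸×1.21²)]^(1/4) = 212.77 K.
T₂ = [1361×0.57/(4×5.67×10⁻⁸×4.94²)]^(1/4) = 108.81 K.

T₁/T₂ ≈ 1.955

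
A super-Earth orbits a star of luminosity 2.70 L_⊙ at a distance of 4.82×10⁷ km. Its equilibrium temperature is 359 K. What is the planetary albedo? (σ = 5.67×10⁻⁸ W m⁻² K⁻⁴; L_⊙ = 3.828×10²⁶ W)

A ≈ 0.89

d = 4.82×10⁷ km = 4.82×10¹⁰ m.
L = 2.70 × 3.828×10²⁶ = 1.03×10²⁷ W.
Flux: S = L/(4πd²) = 1.03×10²⁷/(4π×(4.82×10¹⁰)²) = 3.54×10⁴ W m⁻².
From T_eq⁴ = S(1−A)/(4σ): 1−A = 4σT_eq⁴/S.
1−A = 4 × 5.67×10⁻⁸ × (359)⁴ / 3.54×10⁴ = 0.106.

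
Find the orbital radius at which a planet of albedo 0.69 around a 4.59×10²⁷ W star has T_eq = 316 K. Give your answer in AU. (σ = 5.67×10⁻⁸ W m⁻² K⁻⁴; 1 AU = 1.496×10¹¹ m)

d ≈ 1.50 AU

From T_eq⁴ = L(1−A)/(16πσd²): d = √[L(1−A)/(16πσT_eq⁴)].
d = √[4.59×10²⁷ × 0.31 / (16π × 5.67×10⁻⁸ × (316)⁴)] = 2.24×10¹¹ m = 1.50 AU.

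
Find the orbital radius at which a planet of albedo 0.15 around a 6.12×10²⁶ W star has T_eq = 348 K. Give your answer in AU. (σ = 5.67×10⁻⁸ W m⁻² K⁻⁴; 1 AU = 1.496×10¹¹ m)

From T_eq⁴ = L(1−A)/(16πσd²): d = √[L(1−A)/(16πσT_eq⁴)].
d = √[6.12×10²⁶ × 0.85 / (16π × 5.67×10⁻⁸ × (348)⁴)] = 1.12×10¹¹ m = 0.746 AU.

d ≈ 0.746 AU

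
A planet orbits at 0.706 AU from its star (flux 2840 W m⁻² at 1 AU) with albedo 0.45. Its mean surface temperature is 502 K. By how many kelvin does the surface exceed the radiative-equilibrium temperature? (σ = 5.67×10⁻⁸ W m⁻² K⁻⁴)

ΔT ≈ 159.1 K

S = 2840/0.706² = 5698 W m⁻².
T_eq = [S(1−A)/(4σ)]^(1/4) = [5698×0.55/(4×5.67×10⁻⁸)]^(1/4) = 342.9 K.
ΔT = T_surf − T_eq = 502 − 342.9.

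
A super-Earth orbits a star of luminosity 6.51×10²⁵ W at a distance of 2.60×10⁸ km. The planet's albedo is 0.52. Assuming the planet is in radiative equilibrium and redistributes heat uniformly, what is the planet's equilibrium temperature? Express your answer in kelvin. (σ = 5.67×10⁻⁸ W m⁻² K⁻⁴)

T_eq ≈ 113 K

d = 2.60×10⁸ km = 2.60×10¹¹ m.
Flux: S = L/(4πd²) = 6.51×10²⁵/(4π×(2.60×10¹¹)²) = 76.6 W m⁻².
Energy balance: absorbed = emitted ⇒ πR²·S(1−A) = 4πR²·σT_eq⁴, so T_eq⁴ = S(1−A)/(4σ).
T_eq = [76.6 × 0.48 / (4 × 5.67×10⁻⁸)]^(1/4) = (1.62×10⁸)^(1/4) = 113 K.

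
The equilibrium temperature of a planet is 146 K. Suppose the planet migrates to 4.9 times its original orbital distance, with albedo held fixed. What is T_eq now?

T_eq ∝ L^(1/4) · d^(−1/2).
T′ = 146 / 4.9^(1/2) = 66.0 K.

T_eq ≈ 66.0 K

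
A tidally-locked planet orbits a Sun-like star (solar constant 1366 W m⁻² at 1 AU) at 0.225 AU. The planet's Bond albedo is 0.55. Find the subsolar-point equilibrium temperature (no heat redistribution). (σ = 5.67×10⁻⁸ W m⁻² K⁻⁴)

Flux at 0.225 AU: S = 1366/0.225² = 2.70×10⁴ W m⁻².
At the subsolar point the surface absorbs S(1−A) and emits σT⁴ per unit area — no factor of 4, since only the local patch is in balance.
T = [2.70×10⁴ × 0.45 / 5.67×10⁻⁸]^(1/4) = (2.14×10¹¹)^(1/4) = 680 K.

T_ss ≈ 680 K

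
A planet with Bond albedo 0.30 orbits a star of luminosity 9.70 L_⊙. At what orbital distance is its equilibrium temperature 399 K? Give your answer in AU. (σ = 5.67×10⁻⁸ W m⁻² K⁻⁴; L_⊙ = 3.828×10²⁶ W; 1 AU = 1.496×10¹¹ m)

d ≈ 1.27 AU

L = 9.70 × 3.828×10²⁶ = 3.71×10²⁷ W.
From T_eq⁴ = L(1−A)/(16πσd²): d = √[L(1−A)/(16πσT_eq⁴)].
d = √[3.71×10²⁷ × 0.70 / (16π × 5.67×10⁻⁸ × (399)⁴)] = 1.90×10¹¹ m = 1.27 AU.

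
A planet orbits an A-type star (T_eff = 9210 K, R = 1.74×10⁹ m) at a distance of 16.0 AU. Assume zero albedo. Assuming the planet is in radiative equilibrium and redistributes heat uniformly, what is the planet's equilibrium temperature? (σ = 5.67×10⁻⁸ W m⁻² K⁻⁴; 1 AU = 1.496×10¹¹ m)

d = 16.0 AU = 2.39×10¹² m.
L = 4πR_⋆²σT_⋆⁴ = 4π(1.74×10⁹)² × 5.67×10⁻⁸ × (9210)⁴ = 1.55×10²⁸ W.
S = L/(4πd²) = 216 W m⁻².
Energy balance: absorbed = emitted ⇒ πR²·S(1−A) = 4πR²·σT_eq⁴, so T_eq⁴ = S(1−A)/(4σ).
T_eq = [216 × 1.00 / (4 × 5.67×10⁻⁸)]^(1/4) = (9.51×10⁸)^(1/4) = 176 K.

T_eq ≈ 176 K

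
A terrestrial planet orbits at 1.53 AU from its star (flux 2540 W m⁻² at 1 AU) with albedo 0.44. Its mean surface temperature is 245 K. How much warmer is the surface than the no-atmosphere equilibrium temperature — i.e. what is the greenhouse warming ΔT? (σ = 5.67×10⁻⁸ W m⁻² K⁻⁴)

ΔT ≈ 17.5 K

S = 2540/1.53² = 1085 W m⁻².
T_eq = [S(1−A)/(4σ)]^(1/4) = [1085×0.56/(4×5.67×10⁻⁸)]^(1/4) = 227.5 K.
ΔT = T_surf − T_eq = 245 − 227.5.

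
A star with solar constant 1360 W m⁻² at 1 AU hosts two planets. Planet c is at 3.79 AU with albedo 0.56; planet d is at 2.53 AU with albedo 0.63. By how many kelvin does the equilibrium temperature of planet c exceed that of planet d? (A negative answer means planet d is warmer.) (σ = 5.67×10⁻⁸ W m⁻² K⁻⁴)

ΔT ≈ -20.0 K

T_eq = [S₀(1−A)/(4σd²)]^(1/4), so T ∝ (1−A)^(1/4) / √d.
T₁ = [1360×0.44/(4×5.67×10⁻⁸×3.79²)]^(1/4) = 116.42 K.
T₂ = [1360×0.37/(4×5.67×10⁻⁸×2.53²)]^(1/4) = 136.45 K.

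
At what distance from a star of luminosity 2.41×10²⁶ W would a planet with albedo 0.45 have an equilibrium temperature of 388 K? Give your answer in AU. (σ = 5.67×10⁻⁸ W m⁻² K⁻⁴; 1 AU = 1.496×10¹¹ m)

d ≈ 0.303 AU

From T_eq⁴ = L(1−A)/(16πσd²): d = √[L(1−A)/(16πσT_eq⁴)].
d = √[2.41×10²⁶ × 0.55 / (16π × 5.67×10⁻⁸ × (388)⁴)] = 4.53×10¹⁰ m = 0.303 AU.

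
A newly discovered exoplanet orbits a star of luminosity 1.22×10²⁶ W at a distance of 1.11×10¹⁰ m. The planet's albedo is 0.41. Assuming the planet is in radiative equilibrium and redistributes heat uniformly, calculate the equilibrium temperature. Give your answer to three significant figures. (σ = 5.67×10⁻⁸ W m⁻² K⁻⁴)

Flux: S = L/(4πd²) = 1.22×10²⁶/(4π×(1.11×10¹⁰)²) = 7.88×10⁴ W m⁻².
Energy balance: absorbed = emitted ⇒ πR²·S(1−A) = 4πR²·σT_eq⁴, so T_eq⁴ = S(1−A)/(4σ).
T_eq = [7.88×10⁴ × 0.59 / (4 × 5.67×10⁻⁸)]^(1/4) = (2.05×10¹¹)^(1/4) = 673 K.

T_eq ≈ 673 K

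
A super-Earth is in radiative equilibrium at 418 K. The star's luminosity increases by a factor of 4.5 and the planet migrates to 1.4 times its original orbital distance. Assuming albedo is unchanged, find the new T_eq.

T_eq ∝ L^(1/4) · d^(−1/2).
T′ = 418 × 4.5^(1/4) / 1.4^(1/2) = 515 K.

T_eq ≈ 515 K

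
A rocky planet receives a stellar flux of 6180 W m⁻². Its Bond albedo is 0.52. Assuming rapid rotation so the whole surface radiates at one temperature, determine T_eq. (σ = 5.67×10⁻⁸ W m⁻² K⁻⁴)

Energy balance: absorbed = emitted ⇒ πR²·S(1−A) = 4πR²·σT_eq⁴, so T_eq⁴ = S(1−A)/(4σ).
T_eq = [6180 × 0.48 / (4 × 5.67×10⁻⁸)]^(1/4) = (1.31×10¹⁰)^(1/4) = 338 K.

T_eq ≈ 338 K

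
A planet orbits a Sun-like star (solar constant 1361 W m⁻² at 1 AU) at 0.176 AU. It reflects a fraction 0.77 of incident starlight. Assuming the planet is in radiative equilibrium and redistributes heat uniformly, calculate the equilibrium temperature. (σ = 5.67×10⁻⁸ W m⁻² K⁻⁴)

T_eq ≈ 459 K

Flux at 0.176 AU: S = 1361/0.176² = 4.39×10⁴ W m⁻².
Energy balance: absorbed = emitted ⇒ πR²·S(1−A) = 4πR²·σT_eq⁴, so T_eq⁴ = S(1−A)/(4σ).
T_eq = [4.39×10⁴ × 0.23 / (4 × 5.67×10⁻⁸)]^(1/4) = (4.46×10¹⁰)^(1/4) = 459 K.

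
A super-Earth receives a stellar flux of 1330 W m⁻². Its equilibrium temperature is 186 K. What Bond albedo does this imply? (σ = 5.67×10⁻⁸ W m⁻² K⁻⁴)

A ≈ 0.80

From T_eq⁴ = S(1−A)/(4σ): 1−A = 4σT_eq⁴/S.
1−A = 4 × 5.67×10⁻⁸ × (186)⁴ / 1330 = 0.204.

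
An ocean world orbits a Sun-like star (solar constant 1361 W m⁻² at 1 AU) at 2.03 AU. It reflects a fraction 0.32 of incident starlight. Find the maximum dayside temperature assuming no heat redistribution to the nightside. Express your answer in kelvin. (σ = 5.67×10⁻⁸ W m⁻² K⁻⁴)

Flux at 2.03 AU: S = 1361/2.03² = 330 W m⁻².
With no redistribution each surface element balances locally: S(1−A) = σT⁴.
T = [330 × 0.68 / 5.67×10⁻⁸]^(1/4) = (3.96×10⁹)^(1/4) = 251 K.

T_ss ≈ 251 K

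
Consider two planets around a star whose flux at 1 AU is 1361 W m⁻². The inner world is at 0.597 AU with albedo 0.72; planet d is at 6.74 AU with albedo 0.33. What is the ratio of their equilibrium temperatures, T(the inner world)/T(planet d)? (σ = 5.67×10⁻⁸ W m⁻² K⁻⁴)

T_eq = [S₀(1−A)/(4σd²)]^(1/4), so T ∝ (1−A)^(1/4) / √d.
T₁ = [1361×0.28/(4×5.67×10⁻⁸×0.597²)]^(1/4) = 262.03 K.
T₂ = [1361×0.67/(4×5.67×10⁻⁸×6.74²)]^(1/4) = 96.99 K.

T₁/T₂ ≈ 2.702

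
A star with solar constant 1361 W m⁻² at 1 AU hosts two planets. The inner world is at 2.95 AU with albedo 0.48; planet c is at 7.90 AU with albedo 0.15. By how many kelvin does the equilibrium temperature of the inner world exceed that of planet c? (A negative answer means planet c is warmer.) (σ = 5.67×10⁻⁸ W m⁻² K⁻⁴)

T_eq = [S₀(1−A)/(4σd²)]^(1/4), so T ∝ (1−A)^(1/4) / √d.
T₁ = [1361×0.52/(4×5.67×10⁻⁸×2.95²)]^(1/4) = 137.61 K.
T₂ = [1361×0.85/(4×5.67×10⁻⁸×7.90²)]^(1/4) = 95.08 K.

ΔT ≈ 42.5 K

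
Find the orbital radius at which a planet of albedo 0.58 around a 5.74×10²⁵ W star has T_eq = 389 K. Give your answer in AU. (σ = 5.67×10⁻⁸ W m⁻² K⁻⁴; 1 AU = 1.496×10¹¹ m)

d ≈ 0.128 AU

From T_eq⁴ = L(1−A)/(16πσd²): d = √[L(1−A)/(16πσT_eq⁴)].
d = √[5.74×10²⁵ × 0.42 / (16π × 5.67×10⁻⁸ × (389)⁴)] = 1.92×10¹⁰ m = 0.128 AU.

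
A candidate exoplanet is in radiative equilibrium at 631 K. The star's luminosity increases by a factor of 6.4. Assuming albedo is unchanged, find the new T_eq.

T_eq ∝ L^(1/4) · d^(−1/2).
T′ = 631 × 6.4^(1/4) = 1000 K.

T_eq ≈ 1000 K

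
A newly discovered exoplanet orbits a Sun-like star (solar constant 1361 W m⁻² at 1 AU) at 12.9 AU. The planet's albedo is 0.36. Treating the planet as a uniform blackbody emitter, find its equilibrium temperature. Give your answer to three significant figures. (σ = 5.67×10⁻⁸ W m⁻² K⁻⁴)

Flux at 12.9 AU: S = 1361/12.9² = 8.18 W m⁻².
Energy balance: absorbed = emitted ⇒ πR²·S(1−A) = 4πR²·σT_eq⁴, so T_eq⁴ = S(1−A)/(4σ).
T_eq = [8.18 × 0.64 / (4 × 5.67×10⁻⁸)]^(1/4) = (2.31×10⁷)^(1/4) = 69.3 K.

T_eq ≈ 69.3 K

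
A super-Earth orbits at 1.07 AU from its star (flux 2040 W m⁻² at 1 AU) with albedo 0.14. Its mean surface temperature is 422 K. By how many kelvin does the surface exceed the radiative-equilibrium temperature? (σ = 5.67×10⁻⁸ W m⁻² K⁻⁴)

S = 2040/1.07² = 1782 W m⁻².
T_eq = [S(1−A)/(4σ)]^(1/4) = [1782×0.86/(4×5.67×10⁻⁸)]^(1/4) = 286.7 K.
ΔT = T_surf − T_eq = 422 − 286.7.

ΔT ≈ 135.3 K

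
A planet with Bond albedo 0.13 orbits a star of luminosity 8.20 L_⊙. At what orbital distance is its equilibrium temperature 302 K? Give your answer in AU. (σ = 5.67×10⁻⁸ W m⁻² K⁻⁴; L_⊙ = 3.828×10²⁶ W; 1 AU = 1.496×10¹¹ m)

L = 8.20 × 3.828×10²⁶ = 3.14×10²⁷ W.
From T_eq⁴ = L(1−A)/(16πσd²): d = √[L(1−A)/(16πσT_eq⁴)].
d = √[3.14×10²⁷ × 0.87 / (16π × 5.67×10⁻⁸ × (302)⁴)] = 3.39×10¹¹ m = 2.27 AU.

d ≈ 2.27 AU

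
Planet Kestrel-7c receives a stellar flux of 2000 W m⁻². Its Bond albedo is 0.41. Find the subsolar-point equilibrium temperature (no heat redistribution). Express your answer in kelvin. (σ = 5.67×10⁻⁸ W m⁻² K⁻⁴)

T_ss ≈ 380 K

At the subsolar point the surface absorbs S(1−A) and emits σT⁴ per unit area — no factor of 4, since only the local patch is in balance.
T = [2000 × 0.59 / 5.67×10⁻⁸]^(1/4) = (2.08×10¹⁰)^(1/4) = 380 K.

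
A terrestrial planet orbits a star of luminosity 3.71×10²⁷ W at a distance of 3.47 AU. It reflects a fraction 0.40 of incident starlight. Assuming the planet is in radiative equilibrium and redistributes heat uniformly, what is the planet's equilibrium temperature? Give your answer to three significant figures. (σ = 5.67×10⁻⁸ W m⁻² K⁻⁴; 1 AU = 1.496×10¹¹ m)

d = 3.47 AU = 5.19×10¹¹ m.
Flux: S = L/(4πd²) = 3.71×10²⁷/(4π×(5.19×10¹¹)²) = 1100 W m⁻².
Energy balance: absorbed = emitted ⇒ πR²·S(1−A) = 4πR²·σT_eq⁴, so T_eq⁴ = S(1−A)/(4σ).
T_eq = [1100 × 0.60 / (4 × 5.67×10⁻⁸)]^(1/4) = (2.90×10⁹)^(1/4) = 232 K.

T_eq ≈ 232 K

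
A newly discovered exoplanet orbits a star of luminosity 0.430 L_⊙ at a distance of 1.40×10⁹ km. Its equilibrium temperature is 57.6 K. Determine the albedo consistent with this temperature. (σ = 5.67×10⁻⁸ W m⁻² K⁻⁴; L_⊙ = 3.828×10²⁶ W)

A ≈ 0.63

d = 1.40×10⁹ km = 1.40×10¹² m.
L = 0.430 × 3.828×10²⁶ = 1.65×10²⁶ W.
Flux: S = L/(4πd²) = 1.65×10²⁶/(4π×(1.40×10¹²)²) = 6.68 W m⁻².
From T_eq⁴ = S(1−A)/(4σ): 1−A = 4σT_eq⁴/S.
1−A = 4 × 5.67×10⁻⁸ × (57.6)⁴ / 6.68 = 0.374.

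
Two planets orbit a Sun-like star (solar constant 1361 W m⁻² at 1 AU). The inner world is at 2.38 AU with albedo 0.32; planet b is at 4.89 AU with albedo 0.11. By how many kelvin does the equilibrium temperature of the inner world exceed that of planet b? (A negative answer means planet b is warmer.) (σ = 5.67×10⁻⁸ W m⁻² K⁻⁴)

T_eq = [S₀(1−A)/(4σd²)]^(1/4), so T ∝ (1−A)^(1/4) / √d.
T₁ = [1361×0.68/(4×5.67×10⁻⁸×2.38²)]^(1/4) = 163.83 K.
T₂ = [1361×0.89/(4×5.67×10⁻⁸×4.89²)]^(1/4) = 122.25 K.

ΔT ≈ 41.6 K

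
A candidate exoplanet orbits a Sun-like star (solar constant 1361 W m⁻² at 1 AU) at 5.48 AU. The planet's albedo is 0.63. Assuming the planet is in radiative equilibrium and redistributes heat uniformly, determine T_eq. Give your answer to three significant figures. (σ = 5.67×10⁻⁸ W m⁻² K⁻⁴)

Flux at 5.48 AU: S = 1361/5.48² = 45.3 W m⁻².
Energy balance: absorbed = emitted ⇒ πR²·S(1−A) = 4πR²·σT_eq⁴, so T_eq⁴ = S(1−A)/(4σ).
T_eq = [45.3 × 0.37 / (4 × 5.67×10⁻⁸)]^(1/4) = (7.39×10⁷)^(1/4) = 92.7 K.

T_eq ≈ 92.7 K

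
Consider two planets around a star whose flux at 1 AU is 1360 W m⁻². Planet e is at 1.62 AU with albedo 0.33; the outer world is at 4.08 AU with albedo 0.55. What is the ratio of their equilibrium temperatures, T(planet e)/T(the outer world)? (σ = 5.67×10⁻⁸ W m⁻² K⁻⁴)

T_eq = [S₀(1−A)/(4σd²)]^(1/4), so T ∝ (1−A)^(1/4) / √d.
T₁ = [1360×0.67/(4×5.67×10⁻⁸×1.62²)]^(1/4) = 197.80 K.
T₂ = [1360×0.45/(4×5.67×10⁻⁸×4.08²)]^(1/4) = 112.84 K.

T₁/T₂ ≈ 1.753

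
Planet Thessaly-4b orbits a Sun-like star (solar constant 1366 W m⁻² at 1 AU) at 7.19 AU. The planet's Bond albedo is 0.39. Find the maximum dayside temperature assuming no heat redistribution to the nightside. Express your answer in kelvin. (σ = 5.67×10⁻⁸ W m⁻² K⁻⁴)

T_ss ≈ 130 K

Flux at 7.19 AU: S = 1366/7.19² = 26.4 W m⁻².
With no redistribution each surface element balances locally: S(1−A) = σT⁴.
T = [26.4 × 0.61 / 5.67×10⁻⁸]^(1/4) = (2.84×10⁸)^(1/4) = 130 K.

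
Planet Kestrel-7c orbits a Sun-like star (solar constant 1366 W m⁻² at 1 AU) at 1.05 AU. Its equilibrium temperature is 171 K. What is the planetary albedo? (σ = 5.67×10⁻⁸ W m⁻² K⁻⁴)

Flux at 1.05 AU: S = 1366/1.05² = 1240 W m⁻².
From T_eq⁴ = S(1−A)/(4σ): 1−A = 4σT_eq⁴/S.
1−A = 4 × 5.67×10⁻⁸ × (171)⁴ / 1240 = 0.157.

A ≈ 0.84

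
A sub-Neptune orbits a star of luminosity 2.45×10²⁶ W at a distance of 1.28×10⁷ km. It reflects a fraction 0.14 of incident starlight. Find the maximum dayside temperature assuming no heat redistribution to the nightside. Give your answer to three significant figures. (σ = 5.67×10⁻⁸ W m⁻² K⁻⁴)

T_ss ≈ 1160 K

d = 1.28×10⁷ km = 1.28×10¹⁰ m.
Flux: S = L/(4πd²) = 2.45×10²⁶/(4π×(1.28×10¹⁰)²) = 1.19×10⁵ W m⁻².
With no redistribution each surface element balances locally: S(1−A) = σT⁴.
T = [1.19×10⁵ × 0.86 / 5.67×10⁻⁸]^(1/4) = (1.80×10¹²)^(1/4) = 1160 K.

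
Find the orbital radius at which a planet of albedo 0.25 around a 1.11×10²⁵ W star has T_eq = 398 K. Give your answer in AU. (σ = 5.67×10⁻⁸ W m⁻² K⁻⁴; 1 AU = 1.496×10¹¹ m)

From T_eq⁴ = L(1−A)/(16πσd²): d = √[L(1−A)/(16πσT_eq⁴)].
d = √[1.11×10²⁵ × 0.75 / (16π × 5.67×10⁻⁸ × (398)⁴)] = 1.08×10¹⁰ m = 0.0721 AU.

d ≈ 0.0721 AU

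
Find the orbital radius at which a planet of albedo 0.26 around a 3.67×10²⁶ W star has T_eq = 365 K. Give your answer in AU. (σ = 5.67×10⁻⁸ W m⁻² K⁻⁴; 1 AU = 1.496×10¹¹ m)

d ≈ 0.490 AU

From T_eq⁴ = L(1−A)/(16πσd²): d = √[L(1−A)/(16πσT_eq⁴)].
d = √[3.67×10²⁶ × 0.74 / (16π × 5.67×10⁻⁸ × (365)⁴)] = 7.33×10¹⁰ m = 0.490 AU.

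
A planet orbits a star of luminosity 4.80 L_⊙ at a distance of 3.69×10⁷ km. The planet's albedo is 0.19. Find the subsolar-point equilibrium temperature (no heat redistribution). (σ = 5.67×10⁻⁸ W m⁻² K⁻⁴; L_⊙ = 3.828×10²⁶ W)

d = 3.69×10⁷ km = 3.69×10¹⁰ m.
L = 4.80 × 3.828×10²⁶ = 1.84×10²⁷ W.
Flux: S = L/(4πd²) = 1.84×10²⁷/(4π×(3.69×10¹⁰)²) = 1.07×10⁵ W m⁻².
At the subsolar point the surface absorbs S(1−A) and emits σT⁴ per unit area — no factor of 4, since only the local patch is in balance.
T = [1.07×10⁵ × 0.81 / 5.67×10⁻⁸]^(1/4) = (1.53×10¹²)^(1/4) = 1110 K.

T_ss ≈ 1110 K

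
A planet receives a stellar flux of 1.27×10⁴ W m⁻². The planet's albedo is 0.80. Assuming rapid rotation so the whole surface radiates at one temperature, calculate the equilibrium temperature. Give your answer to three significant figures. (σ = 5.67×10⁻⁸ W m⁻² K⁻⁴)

T_eq ≈ 325 K

Energy balance: absorbed = emitted ⇒ πR²·S(1−A) = 4πR²·σT_eq⁴, so T_eq⁴ = S(1−A)/(4σ).
T_eq = [1.27×10⁴ × 0.20 / (4 × 5.67×10⁻⁸)]^(1/4) = (1.12×10¹⁰)^(1/4) = 325 K.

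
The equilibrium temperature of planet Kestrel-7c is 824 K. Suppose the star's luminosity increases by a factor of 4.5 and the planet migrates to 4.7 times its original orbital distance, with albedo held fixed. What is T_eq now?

T_eq ∝ L^(1/4) · d^(−1/2).
T′ = 824 × 4.5^(1/4) / 4.7^(1/2) = 554 K.

T_eq ≈ 554 K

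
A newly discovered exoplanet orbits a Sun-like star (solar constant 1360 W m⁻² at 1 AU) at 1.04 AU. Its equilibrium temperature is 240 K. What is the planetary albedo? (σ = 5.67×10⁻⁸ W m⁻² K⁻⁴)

A ≈ 0.40

Flux at 1.04 AU: S = 1360/1.04² = 1260 W m⁻².
From T_eq⁴ = S(1−A)/(4σ): 1−A = 4σT_eq⁴/S.
1−A = 4 × 5.67×10⁻⁸ × (240)⁴ / 1260 = 0.598.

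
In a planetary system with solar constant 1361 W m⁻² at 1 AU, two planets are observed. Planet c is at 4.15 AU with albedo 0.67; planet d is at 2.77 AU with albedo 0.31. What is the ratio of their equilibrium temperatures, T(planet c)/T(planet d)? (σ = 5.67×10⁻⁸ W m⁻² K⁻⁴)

T₁/T₂ ≈ 0.679

T_eq = [S₀(1−A)/(4σd²)]^(1/4), so T ∝ (1−A)^(1/4) / √d.
T₁ = [1361×0.33/(4×5.67×10⁻⁸×4.15²)]^(1/4) = 103.55 K.
T₂ = [1361×0.69/(4×5.67×10⁻⁸×2.77²)]^(1/4) = 152.41 K.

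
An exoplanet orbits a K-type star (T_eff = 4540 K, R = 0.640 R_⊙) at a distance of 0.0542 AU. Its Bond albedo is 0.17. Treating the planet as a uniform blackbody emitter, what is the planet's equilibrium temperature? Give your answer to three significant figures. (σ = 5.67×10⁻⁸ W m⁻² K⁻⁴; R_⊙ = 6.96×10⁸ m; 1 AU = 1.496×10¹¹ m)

T_eq ≈ 718 K

R_⋆ = 0.640 × 6.96×10⁸ = 4.45×10⁸ m.
d = 0.0542 AU = 8.11×10⁹ m.
L = 4πR_⋆²σT_⋆⁴ = 4π(4.45×10⁸)² × 5.67×10⁻⁸ × (4540)⁴ = 6.01×10²⁵ W.
S = L/(4πd²) = 7.27×10⁴ W m⁻².
Energy balance: absorbed = emitted ⇒ πR²·S(1−A) = 4πR²·σT_eq⁴, so T_eq⁴ = S(1−A)/(4σ).
T_eq = [7.27×10⁴ × 0.83 / (4 × 5.67×10⁻⁸)]^(1/4) = (2.66×10¹¹)^(1/4) = 718 K.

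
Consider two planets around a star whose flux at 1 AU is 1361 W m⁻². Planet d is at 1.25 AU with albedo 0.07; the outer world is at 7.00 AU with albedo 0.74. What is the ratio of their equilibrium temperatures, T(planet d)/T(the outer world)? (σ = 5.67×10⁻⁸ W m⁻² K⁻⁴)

T_eq = [S₀(1−A)/(4σd²)]^(1/4), so T ∝ (1−A)^(1/4) / √d.
T₁ = [1361×0.93/(4×5.67×10⁻⁸×1.25²)]^(1/4) = 244.47 K.
T₂ = [1361×0.26/(4×5.67×10⁻⁸×7.00²)]^(1/4) = 75.12 K.

T₁/T₂ ≈ 3.254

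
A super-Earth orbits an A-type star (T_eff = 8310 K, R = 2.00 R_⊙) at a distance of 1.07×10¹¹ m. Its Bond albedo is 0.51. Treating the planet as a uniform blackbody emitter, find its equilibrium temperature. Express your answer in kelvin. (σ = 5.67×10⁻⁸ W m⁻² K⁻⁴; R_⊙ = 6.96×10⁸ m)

R_⋆ = 2.00 × 6.96×10⁸ = 1.39×10⁹ m.
L = 4πR_⋆²σT_⋆⁴ = 4π(1.39×10⁹)² × 5.67×10⁻⁸ × (8310)⁴ = 6.58×10²⁷ W.
S = L/(4πd²) = 4.58×10⁴ W m⁻².
Energy balance: absorbed = emitted ⇒ πR²·S(1−A) = 4πR²·σT_eq⁴, so T_eq⁴ = S(1−A)/(4σ).
T_eq = [4.58×10⁴ × 0.49 / (4 × 5.67×10⁻⁸)]^(1/4) = (9.89×10¹⁰)^(1/4) = 561 K.

T_eq ≈ 561 K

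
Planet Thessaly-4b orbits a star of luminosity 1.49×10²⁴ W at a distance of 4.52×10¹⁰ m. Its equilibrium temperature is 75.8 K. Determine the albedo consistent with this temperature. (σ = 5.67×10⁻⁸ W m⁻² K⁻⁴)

Flux: S = L/(4πd²) = 1.49×10²⁴/(4π×(4.52×10¹⁰)²) = 58.0 W m⁻².
From T_eq⁴ = S(1−A)/(4σ): 1−A = 4σT_eq⁴/S.
1−A = 4 × 5.67×10⁻⁸ × (75.8)⁴ / 58.0 = 0.129.

A ≈ 0.87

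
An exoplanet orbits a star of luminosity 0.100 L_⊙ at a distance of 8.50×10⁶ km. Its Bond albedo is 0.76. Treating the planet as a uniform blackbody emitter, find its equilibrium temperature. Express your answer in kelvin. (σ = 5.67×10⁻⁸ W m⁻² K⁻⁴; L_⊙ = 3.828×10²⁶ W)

T_eq ≈ 460 K

d = 8.50×10⁶ km = 8.50×10⁹ m.
L = 0.100 × 3.828×10²⁶ = 3.83×10²⁵ W.
Flux: S = L/(4πd²) = 3.83×10²⁵/(4π×(8.50×10⁹)²) = 4.22×10⁴ W m⁻².
Energy balance: absorbed = emitted ⇒ πR²·S(1−A) = 4πR²·σT_eq⁴, so T_eq⁴ = S(1−A)/(4σ).
T_eq = [4.22×10⁴ × 0.24 / (4 × 5.67×10⁻⁸)]^(1/4) = (4.46×10¹⁰)^(1/4) = 460 K.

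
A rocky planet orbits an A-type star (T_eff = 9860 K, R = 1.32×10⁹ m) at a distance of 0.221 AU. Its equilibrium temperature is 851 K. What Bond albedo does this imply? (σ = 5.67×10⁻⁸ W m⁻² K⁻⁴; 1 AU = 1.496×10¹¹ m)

A ≈ 0.86

d = 0.221 AU = 3.31×10¹⁰ m.
L = 4πR_⋆²σT_⋆⁴ = 4π(1.32×10⁹)² × 5.67×10⁻⁸ × (9860)⁴ = 1.17×10²⁸ W.
S = L/(4πd²) = 8.54×10⁵ W m⁻².
From T_eq⁴ = S(1−A)/(4σ): 1−A = 4σT_eq⁴/S.
1−A = 4 × 5.67×10⁻⁸ × (851)⁴ / 8.54×10⁵ = 0.139.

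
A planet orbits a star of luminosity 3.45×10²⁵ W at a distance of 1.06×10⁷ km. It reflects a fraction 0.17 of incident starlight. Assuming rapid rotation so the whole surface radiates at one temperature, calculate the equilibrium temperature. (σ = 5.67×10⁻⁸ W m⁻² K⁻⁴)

d = 1.06×10⁷ km = 1.06×10¹⁰ m.
Flux: S = L/(4πd²) = 3.45×10²⁵/(4π×(1.06×10¹⁰)²) = 2.44×10⁴ W m⁻².
Energy balance: absorbed = emitted ⇒ πR²·S(1−A) = 4πR²·σT_eq⁴, so T_eq⁴ = S(1−A)/(4σ).
T_eq = [2.44×10⁴ × 0.83 / (4 × 5.67×10⁻⁸)]^(1/4) = (8.94×10¹⁰)^(1/4) = 547 K.

T_eq ≈ 547 K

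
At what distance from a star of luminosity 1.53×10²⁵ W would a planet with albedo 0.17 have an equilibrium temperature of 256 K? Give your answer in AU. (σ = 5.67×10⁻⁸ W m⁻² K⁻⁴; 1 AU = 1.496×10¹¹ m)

From T_eq⁴ = L(1−A)/(16πσd²): d = √[L(1−A)/(16πσT_eq⁴)].
d = √[1.53×10²⁵ × 0.83 / (16π × 5.67×10⁻⁸ × (256)⁴)] = 3.22×10¹⁰ m = 0.215 AU.

d ≈ 0.215 AU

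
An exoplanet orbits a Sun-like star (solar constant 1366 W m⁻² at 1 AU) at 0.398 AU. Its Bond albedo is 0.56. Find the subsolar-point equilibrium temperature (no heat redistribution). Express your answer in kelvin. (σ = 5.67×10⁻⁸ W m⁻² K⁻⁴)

T_ss ≈ 509 K

Flux at 0.398 AU: S = 1366/0.398² = 8620 W m⁻².
At the subsolar point the surface absorbs S(1−A) and emits σT⁴ per unit area — no factor of 4, since only the local patch is in balance.
T = [8620 × 0.44 / 5.67×10⁻⁸]^(1/4) = (6.69×10¹⁰)^(1/4) = 509 K.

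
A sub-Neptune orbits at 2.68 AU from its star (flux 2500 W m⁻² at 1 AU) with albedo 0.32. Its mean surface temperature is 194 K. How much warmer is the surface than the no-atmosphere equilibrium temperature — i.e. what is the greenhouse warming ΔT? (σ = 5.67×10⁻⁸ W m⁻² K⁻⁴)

S = 2500/2.68² = 348.1 W m⁻².
T_eq = [S(1−A)/(4σ)]^(1/4) = [348.1×0.68/(4×5.67×10⁻⁸)]^(1/4) = 179.7 K.
ΔT = T_surf − T_eq = 194 − 179.7.

ΔT ≈ 14.3 K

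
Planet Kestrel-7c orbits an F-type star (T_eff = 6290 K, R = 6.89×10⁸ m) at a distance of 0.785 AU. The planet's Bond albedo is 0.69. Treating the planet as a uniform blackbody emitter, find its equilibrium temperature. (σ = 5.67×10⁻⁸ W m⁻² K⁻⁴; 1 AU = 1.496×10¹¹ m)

T_eq ≈ 254 K

d = 0.785 AU = 1.17×10¹¹ m.
L = 4πR_⋆²σT_⋆⁴ = 4π(6.89×10⁸)² × 5.67×10⁻⁸ × (6290)⁴ = 5.29×10²⁶ W.
S = L/(4πd²) = 3060 W m⁻².
Energy balance: absorbed = emitted ⇒ πR²·S(1−A) = 4πR²·σT_eq⁴, so T_eq⁴ = S(1−A)/(4σ).
T_eq = [3060 × 0.31 / (4 × 5.67×10⁻⁸)]^(1/4) = (4.18×10⁹)^(1/4) = 254 K.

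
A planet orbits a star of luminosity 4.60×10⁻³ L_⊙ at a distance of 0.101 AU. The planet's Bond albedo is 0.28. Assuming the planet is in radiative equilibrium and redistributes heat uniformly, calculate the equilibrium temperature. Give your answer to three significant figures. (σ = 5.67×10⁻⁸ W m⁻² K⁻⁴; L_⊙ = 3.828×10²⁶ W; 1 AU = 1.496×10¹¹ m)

d = 0.101 AU = 1.51×10¹⁰ m.
L = 4.60×10⁻³ × 3.828×10²⁶ = 1.76×10²⁴ W.
Flux: S = L/(4πd²) = 1.76×10²⁴/(4π×(1.51×10¹⁰)²) = 614 W m⁻².
Energy balance: absorbed = emitted ⇒ πR²·S(1−A) = 4πR²·σT_eq⁴, so T_eq⁴ = S(1−A)/(4σ).
T_eq = [614 × 0.72 / (4 × 5.67×10⁻⁸)]^(1/4) = (1.95×10⁹)^(1/4) = 210 K.

T_eq ≈ 210 K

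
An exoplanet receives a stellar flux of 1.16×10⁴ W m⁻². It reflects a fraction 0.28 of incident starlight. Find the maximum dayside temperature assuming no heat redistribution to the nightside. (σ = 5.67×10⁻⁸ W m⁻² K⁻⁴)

T_ss ≈ 620 K

With no redistribution each surface element balances locally: S(1−A) = σT⁴.
T = [1.16×10⁴ × 0.72 / 5.67×10⁻⁸]^(1/4) = (1.47×10¹¹)^(1/4) = 620 K.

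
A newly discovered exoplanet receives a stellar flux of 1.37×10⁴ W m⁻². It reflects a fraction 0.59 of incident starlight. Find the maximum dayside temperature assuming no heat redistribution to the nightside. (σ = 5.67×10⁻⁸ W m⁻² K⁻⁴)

T_ss ≈ 561 K

With no redistribution each surface element balances locally: S(1−A) = σT⁴.
T = [1.37×10⁴ × 0.41 / 5.67×10⁻⁸]^(1/4) = (9.91×10¹⁰)^(1/4) = 561 K.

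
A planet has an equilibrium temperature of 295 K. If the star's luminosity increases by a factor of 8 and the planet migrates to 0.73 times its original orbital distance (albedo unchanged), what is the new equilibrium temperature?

T_eq ≈ 581 K

T_eq ∝ L^(1/4) · d^(−1/2).
T′ = 295 × 8^(1/4) / 0.73^(1/2) = 581 K.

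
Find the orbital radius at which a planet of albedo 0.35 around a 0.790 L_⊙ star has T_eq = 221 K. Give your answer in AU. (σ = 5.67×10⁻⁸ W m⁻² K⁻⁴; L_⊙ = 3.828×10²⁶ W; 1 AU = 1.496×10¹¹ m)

L = 0.790 × 3.828×10²⁶ = 3.02×10²⁶ W.
From T_eq⁴ = L(1−A)/(16πσd²): d = √[L(1−A)/(16πσT_eq⁴)].
d = √[3.02×10²⁶ × 0.65 / (16π × 5.67×10⁻⁸ × (221)⁴)] = 1.70×10¹¹ m = 1.14 AU.

d ≈ 1.14 AU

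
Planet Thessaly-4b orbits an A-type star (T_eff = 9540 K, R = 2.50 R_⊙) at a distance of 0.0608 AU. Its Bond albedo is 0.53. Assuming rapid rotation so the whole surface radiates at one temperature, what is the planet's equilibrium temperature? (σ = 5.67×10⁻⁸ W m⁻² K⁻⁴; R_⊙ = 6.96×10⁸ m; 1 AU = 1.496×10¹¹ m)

R_⋆ = 2.50 × 6.96×10⁸ = 1.74×10⁹ m.
d = 0.0608 AU = 9.10×10⁹ m.
L = 4πR_⋆²σT_⋆⁴ = 4π(1.74×10⁹)² × 5.67×10⁻⁸ × (9540)⁴ = 1.79×10²⁸ W.
S = L/(4πd²) = 1.72×10⁷ W m⁻².
Energy balance: absorbed = emitted ⇒ πR²·S(1−A) = 4πR²·σT_eq⁴, so T_eq⁴ = S(1−A)/(4σ).
T_eq = [1.72×10⁷ × 0.47 / (4 × 5.67×10⁻⁸)]^(1/4) = (3.56×10¹³)^(1/4) = 2440 K.

T_eq ≈ 2440 K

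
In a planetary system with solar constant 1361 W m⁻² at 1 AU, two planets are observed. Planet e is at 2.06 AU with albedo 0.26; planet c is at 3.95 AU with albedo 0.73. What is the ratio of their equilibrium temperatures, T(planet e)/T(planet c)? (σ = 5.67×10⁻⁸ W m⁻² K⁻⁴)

T₁/T₂ ≈ 1.782

T_eq = [S₀(1−A)/(4σd²)]^(1/4), so T ∝ (1−A)^(1/4) / √d.
T₁ = [1361×0.74/(4×5.67×10⁻⁸×2.06²)]^(1/4) = 179.86 K.
T₂ = [1361×0.27/(4×5.67×10⁻⁸×3.95²)]^(1/4) = 100.95 K.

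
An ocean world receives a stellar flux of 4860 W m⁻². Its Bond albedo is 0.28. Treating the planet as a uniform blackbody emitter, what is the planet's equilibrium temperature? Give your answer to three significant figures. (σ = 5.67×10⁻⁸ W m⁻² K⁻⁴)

T_eq ≈ 352 K

Energy balance: absorbed = emitted ⇒ πR²·S(1−A) = 4πR²·σT_eq⁴, so T_eq⁴ = S(1−A)/(4σ).
T_eq = [4860 × 0.72 / (4 × 5.67×10⁻⁸)]^(1/4) = (1.54×10¹⁰)^(1/4) = 352 K.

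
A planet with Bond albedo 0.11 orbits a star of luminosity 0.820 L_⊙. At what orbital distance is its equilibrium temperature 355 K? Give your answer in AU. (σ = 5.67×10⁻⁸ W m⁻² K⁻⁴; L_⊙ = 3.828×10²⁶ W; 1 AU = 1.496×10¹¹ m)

L = 0.820 × 3.828×10²⁶ = 3.14×10²⁶ W.
From T_eq⁴ = L(1−A)/(16πσd²): d = √[L(1−A)/(16πσT_eq⁴)].
d = √[3.14×10²⁶ × 0.89 / (16π × 5.67×10⁻⁸ × (355)⁴)] = 7.86×10¹⁰ m = 0.525 AU.

d ≈ 0.525 AU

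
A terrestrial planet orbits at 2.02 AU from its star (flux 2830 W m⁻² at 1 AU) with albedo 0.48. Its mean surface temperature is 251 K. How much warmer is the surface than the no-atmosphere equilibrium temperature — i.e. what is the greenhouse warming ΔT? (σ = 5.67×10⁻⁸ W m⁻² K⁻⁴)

ΔT ≈ 51.3 K

S = 2830/2.02² = 693.6 W m⁻².
T_eq = [S(1−A)/(4σ)]^(1/4) = [693.6×0.52/(4×5.67×10⁻⁸)]^(1/4) = 199.7 K.
ΔT = T_surf − T_eq = 251 − 199.7.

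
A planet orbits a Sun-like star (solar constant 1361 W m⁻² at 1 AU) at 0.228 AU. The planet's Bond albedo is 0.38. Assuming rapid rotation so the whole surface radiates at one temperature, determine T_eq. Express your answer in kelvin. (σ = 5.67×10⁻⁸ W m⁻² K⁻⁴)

Flux at 0.228 AU: S = 1361/0.228² = 2.62×10⁴ W m⁻².
Energy balance: absorbed = emitted ⇒ πR²·S(1−A) = 4πR²·σT_eq⁴, so T_eq⁴ = S(1−A)/(4σ).
T_eq = [2.62×10⁴ × 0.62 / (4 × 5.67×10⁻⁸)]^(1/4) = (7.16×10¹⁰)^(1/4) = 517 K.

T_eq ≈ 517 K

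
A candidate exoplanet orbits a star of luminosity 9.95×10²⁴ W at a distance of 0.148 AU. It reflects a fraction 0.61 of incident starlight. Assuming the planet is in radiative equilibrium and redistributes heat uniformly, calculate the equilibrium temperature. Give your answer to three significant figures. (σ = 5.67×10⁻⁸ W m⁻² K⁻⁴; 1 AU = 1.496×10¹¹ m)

T_eq ≈ 230 K

d = 0.148 AU = 2.21×10¹⁰ m.
Flux: S = L/(4πd²) = 9.95×10²⁴/(4π×(2.21×10¹⁰)²) = 1620 W m⁻².
Energy balance: absorbed = emitted ⇒ πR²·S(1−A) = 4πR²·σT_eq⁴, so T_eq⁴ = S(1−A)/(4σ).
T_eq = [1620 × 0.39 / (4 × 5.67×10⁻⁸)]^(1/4) = (2.78×10⁹)^(1/4) = 230 K.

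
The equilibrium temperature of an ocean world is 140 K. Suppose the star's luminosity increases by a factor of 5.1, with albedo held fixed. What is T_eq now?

T_eq ≈ 210 K

T_eq ∝ L^(1/4) · d^(−1/2).
T′ = 140 × 5.1^(1/4) = 210 K.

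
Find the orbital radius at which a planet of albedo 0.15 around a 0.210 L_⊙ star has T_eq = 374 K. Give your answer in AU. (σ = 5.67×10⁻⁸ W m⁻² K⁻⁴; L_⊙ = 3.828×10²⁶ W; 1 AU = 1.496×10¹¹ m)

d ≈ 0.234 AU

L = 0.210 × 3.828×10²⁶ = 8.04×10²⁵ W.
From T_eq⁴ = L(1−A)/(16πσd²): d = √[L(1−A)/(16πσT_eq⁴)].
d = √[8.04×10²⁵ × 0.85 / (16π × 5.67×10⁻⁸ × (374)⁴)] = 3.50×10¹⁰ m = 0.234 AU.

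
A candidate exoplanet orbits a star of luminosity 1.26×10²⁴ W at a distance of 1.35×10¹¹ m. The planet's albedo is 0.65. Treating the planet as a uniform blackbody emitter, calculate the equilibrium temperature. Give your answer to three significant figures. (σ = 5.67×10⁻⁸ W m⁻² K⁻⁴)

T_eq ≈ 54.0 K

Flux: S = L/(4πd²) = 1.26×10²⁴/(4π×(1.35×10¹¹)²) = 5.50 W m⁻².
Energy balance: absorbed = emitted ⇒ πR²·S(1−A) = 4πR²·σT_eq⁴, so T_eq⁴ = S(1−A)/(4σ).
T_eq = [5.50 × 0.35 / (4 × 5.67×10⁻⁸)]^(1/4) = (8.49×10⁶)^(1/4) = 54.0 K.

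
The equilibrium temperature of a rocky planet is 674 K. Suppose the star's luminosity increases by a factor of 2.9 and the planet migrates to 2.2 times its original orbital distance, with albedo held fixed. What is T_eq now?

T_eq ∝ L^(1/4) · d^(−1/2).
T′ = 674 × 2.9^(1/4) / 2.2^(1/2) = 593 K.

T_eq ≈ 593 K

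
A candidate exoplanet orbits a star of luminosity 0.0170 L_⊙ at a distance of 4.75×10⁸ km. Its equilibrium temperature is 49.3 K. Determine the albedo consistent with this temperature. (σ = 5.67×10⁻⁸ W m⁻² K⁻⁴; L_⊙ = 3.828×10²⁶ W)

A ≈ 0.42

d = 4.75×10⁸ km = 4.75×10¹¹ m.
L = 0.0170 × 3.828×10²⁶ = 6.51×10²⁴ W.
Flux: S = L/(4πd²) = 6.51×10²⁴/(4π×(4.75×10¹¹)²) = 2.30 W m⁻².
From T_eq⁴ = S(1−A)/(4σ): 1−A = 4σT_eq⁴/S.
1−A = 4 × 5.67×10⁻⁸ × (49.3)⁴ / 2.30 = 0.584.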